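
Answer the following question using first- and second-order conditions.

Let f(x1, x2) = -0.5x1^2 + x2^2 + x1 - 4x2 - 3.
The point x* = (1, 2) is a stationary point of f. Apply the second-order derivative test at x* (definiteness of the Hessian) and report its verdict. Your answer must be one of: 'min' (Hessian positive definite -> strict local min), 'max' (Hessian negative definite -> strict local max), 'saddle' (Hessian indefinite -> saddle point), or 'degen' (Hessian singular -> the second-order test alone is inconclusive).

Compute the Hessian H = grad^2 f:
  H = [[-1, 0], [0, 2]]
Verify stationarity: grad f(x*) = H x* + g = (0, 0).
Eigenvalues of H: -1, 2.
Eigenvalues have mixed signs, so H is indefinite -> x* is a saddle point.

saddle


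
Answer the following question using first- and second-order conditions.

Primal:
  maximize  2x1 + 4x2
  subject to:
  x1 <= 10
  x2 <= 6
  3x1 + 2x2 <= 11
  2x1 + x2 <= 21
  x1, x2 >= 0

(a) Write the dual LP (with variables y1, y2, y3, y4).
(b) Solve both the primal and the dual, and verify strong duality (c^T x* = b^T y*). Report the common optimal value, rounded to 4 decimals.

The standard primal-dual pair for 'max c^T x s.t. A x <= b, x >= 0' is:
  Dual:  min b^T y  s.t.  A^T y >= c,  y >= 0.

So the dual LP is:
  minimize  10y1 + 6y2 + 11y3 + 21y4
  subject to:
    y1 + 3y3 + 2y4 >= 2
    y2 + 2y3 + y4 >= 4
    y1, y2, y3, y4 >= 0

Solving the primal: x* = (0, 5.5).
  primal value c^T x* = 22.
Solving the dual: y* = (0, 0, 2, 0).
  dual value b^T y* = 22.
Strong duality: c^T x* = b^T y*. Confirmed.

22


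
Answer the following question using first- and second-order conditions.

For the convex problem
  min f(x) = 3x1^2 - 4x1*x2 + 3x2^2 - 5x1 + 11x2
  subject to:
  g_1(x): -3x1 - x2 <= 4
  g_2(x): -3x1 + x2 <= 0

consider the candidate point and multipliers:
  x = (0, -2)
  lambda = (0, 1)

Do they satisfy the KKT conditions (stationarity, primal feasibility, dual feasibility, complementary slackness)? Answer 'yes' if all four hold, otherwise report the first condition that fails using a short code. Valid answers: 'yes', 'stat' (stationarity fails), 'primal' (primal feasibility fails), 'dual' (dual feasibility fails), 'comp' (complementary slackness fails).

Gradient of f: grad f(x) = Q x + c = (3, -1)
Constraint values g_i(x) = a_i^T x - b_i:
  g_1((0, -2)) = -2
  g_2((0, -2)) = -2
Stationarity residual: grad f(x) + sum_i lambda_i a_i = (0, 0)
  -> stationarity OK
Primal feasibility (all g_i <= 0): OK
Dual feasibility (all lambda_i >= 0): OK
Complementary slackness (lambda_i * g_i(x) = 0 for all i): FAILS

Verdict: the first failing condition is complementary_slackness -> comp.

comp


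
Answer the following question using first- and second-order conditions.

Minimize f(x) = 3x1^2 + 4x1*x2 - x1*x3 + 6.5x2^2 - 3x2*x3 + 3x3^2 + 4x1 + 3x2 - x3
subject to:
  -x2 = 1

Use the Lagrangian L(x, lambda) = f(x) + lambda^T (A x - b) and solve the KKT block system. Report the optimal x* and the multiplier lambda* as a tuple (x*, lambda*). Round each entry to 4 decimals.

Form the Lagrangian:
  L(x, lambda) = (1/2) x^T Q x + c^T x + lambda^T (A x - b)
Stationarity (grad_x L = 0): Q x + c + A^T lambda = 0.
Primal feasibility: A x = b.

This gives the KKT block system:
  [ Q   A^T ] [ x     ]   [-c ]
  [ A    0  ] [ lambda ] = [ b ]

Solving the linear system:
  x*      = (-0.0571, -1, -0.3429)
  lambda* = (-9.2)
  f(x*)   = 3.1571

x* = (-0.0571, -1, -0.3429), lambda* = (-9.2)


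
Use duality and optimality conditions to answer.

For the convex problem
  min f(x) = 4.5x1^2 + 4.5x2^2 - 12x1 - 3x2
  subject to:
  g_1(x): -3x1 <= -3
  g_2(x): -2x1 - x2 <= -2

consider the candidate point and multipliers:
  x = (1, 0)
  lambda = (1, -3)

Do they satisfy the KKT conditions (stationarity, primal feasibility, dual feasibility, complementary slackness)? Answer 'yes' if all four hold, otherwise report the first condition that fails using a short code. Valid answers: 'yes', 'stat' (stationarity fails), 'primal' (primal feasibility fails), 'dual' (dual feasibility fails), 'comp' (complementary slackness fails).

Gradient of f: grad f(x) = Q x + c = (-3, -3)
Constraint values g_i(x) = a_i^T x - b_i:
  g_1((1, 0)) = 0
  g_2((1, 0)) = 0
Stationarity residual: grad f(x) + sum_i lambda_i a_i = (0, 0)
  -> stationarity OK
Primal feasibility (all g_i <= 0): OK
Dual feasibility (all lambda_i >= 0): FAILS
Complementary slackness (lambda_i * g_i(x) = 0 for all i): OK

Verdict: the first failing condition is dual_feasibility -> dual.

dual


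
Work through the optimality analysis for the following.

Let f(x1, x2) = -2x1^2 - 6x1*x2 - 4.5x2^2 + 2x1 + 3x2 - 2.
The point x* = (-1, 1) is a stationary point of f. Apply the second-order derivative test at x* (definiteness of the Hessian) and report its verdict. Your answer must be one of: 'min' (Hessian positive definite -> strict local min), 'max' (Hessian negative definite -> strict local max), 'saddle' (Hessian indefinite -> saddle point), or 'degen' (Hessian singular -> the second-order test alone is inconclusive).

Compute the Hessian H = grad^2 f:
  H = [[-4, -6], [-6, -9]]
Verify stationarity: grad f(x*) = H x* + g = (0, 0).
Eigenvalues of H: -13, 0.
H has a zero eigenvalue (singular; negative semidefinite but not definite), so H is neither positive definite, negative definite, nor indefinite. The second-order test alone is inconclusive -> degen.
(Indeed, f is constant along the null direction of H through x*, so x* is not a strict local extremum.)

degen


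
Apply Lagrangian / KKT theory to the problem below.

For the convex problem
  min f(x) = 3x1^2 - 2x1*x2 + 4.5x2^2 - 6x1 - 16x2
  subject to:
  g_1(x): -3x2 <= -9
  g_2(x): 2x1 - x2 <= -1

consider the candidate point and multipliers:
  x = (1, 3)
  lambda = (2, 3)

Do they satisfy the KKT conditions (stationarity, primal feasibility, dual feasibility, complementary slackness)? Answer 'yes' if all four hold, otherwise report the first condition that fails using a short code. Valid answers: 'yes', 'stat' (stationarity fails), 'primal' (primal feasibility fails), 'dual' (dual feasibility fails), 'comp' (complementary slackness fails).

Gradient of f: grad f(x) = Q x + c = (-6, 9)
Constraint values g_i(x) = a_i^T x - b_i:
  g_1((1, 3)) = 0
  g_2((1, 3)) = 0
Stationarity residual: grad f(x) + sum_i lambda_i a_i = (0, 0)
  -> stationarity OK
Primal feasibility (all g_i <= 0): OK
Dual feasibility (all lambda_i >= 0): OK
Complementary slackness (lambda_i * g_i(x) = 0 for all i): OK

Verdict: yes, KKT holds.

yes


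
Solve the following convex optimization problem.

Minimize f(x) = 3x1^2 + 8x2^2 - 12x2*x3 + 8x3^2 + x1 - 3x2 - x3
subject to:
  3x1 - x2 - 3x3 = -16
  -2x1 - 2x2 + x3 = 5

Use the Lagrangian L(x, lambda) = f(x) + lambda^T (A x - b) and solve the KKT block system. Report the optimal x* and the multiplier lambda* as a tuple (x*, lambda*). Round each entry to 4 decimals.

Form the Lagrangian:
  L(x, lambda) = (1/2) x^T Q x + c^T x + lambda^T (A x - b)
Stationarity (grad_x L = 0): Q x + c + A^T lambda = 0.
Primal feasibility: A x = b.

This gives the KKT block system:
  [ Q   A^T ] [ x     ]   [-c ]
  [ A    0  ] [ lambda ] = [ b ]

Solving the linear system:
  x*      = (-2.9342, 1.4004, 1.9323)
  lambda* = (3.2061, -3.4936)
  f(x*)   = 29.8489

x* = (-2.9342, 1.4004, 1.9323), lambda* = (3.2061, -3.4936)


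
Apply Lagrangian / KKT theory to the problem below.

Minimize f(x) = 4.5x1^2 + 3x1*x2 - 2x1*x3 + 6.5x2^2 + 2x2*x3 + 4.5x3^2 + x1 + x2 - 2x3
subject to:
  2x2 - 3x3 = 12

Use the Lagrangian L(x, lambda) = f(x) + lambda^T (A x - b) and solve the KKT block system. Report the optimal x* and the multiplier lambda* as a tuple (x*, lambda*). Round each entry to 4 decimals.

Form the Lagrangian:
  L(x, lambda) = (1/2) x^T Q x + c^T x + lambda^T (A x - b)
Stationarity (grad_x L = 0): Q x + c + A^T lambda = 0.
Primal feasibility: A x = b.

This gives the KKT block system:
  [ Q   A^T ] [ x     ]   [-c ]
  [ A    0  ] [ lambda ] = [ b ]

Solving the linear system:
  x*      = (-1.3253, 1.7564, -2.8291)
  lambda* = (-7.0995)
  f(x*)   = 45.6416

x* = (-1.3253, 1.7564, -2.8291), lambda* = (-7.0995)


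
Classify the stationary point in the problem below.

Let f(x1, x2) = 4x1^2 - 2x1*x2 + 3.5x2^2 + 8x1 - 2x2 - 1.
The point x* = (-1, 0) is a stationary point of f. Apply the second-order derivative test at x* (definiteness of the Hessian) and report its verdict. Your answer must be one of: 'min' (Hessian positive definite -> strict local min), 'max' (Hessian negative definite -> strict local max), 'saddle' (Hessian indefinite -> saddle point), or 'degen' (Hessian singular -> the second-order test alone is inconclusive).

Compute the Hessian H = grad^2 f:
  H = [[8, -2], [-2, 7]]
Verify stationarity: grad f(x*) = H x* + g = (0, 0).
Eigenvalues of H: 5.4384, 9.5616.
Both eigenvalues > 0, so H is positive definite -> x* is a strict local min.

min


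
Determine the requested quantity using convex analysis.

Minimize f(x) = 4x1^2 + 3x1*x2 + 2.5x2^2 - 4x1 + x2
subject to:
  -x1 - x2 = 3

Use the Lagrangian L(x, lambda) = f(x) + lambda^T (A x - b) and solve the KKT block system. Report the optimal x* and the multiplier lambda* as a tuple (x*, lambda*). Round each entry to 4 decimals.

Form the Lagrangian:
  L(x, lambda) = (1/2) x^T Q x + c^T x + lambda^T (A x - b)
Stationarity (grad_x L = 0): Q x + c + A^T lambda = 0.
Primal feasibility: A x = b.

This gives the KKT block system:
  [ Q   A^T ] [ x     ]   [-c ]
  [ A    0  ] [ lambda ] = [ b ]

Solving the linear system:
  x*      = (-0.1429, -2.8571)
  lambda* = (-13.7143)
  f(x*)   = 19.4286

x* = (-0.1429, -2.8571), lambda* = (-13.7143)


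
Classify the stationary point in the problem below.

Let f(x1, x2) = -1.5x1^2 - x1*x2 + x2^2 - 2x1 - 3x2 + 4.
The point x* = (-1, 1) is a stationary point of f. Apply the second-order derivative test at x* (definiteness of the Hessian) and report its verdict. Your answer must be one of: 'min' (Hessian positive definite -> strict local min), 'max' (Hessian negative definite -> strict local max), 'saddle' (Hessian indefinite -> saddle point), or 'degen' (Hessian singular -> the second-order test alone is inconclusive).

Compute the Hessian H = grad^2 f:
  H = [[-3, -1], [-1, 2]]
Verify stationarity: grad f(x*) = H x* + g = (0, 0).
Eigenvalues of H: -3.1926, 2.1926.
Eigenvalues have mixed signs, so H is indefinite -> x* is a saddle point.

saddle


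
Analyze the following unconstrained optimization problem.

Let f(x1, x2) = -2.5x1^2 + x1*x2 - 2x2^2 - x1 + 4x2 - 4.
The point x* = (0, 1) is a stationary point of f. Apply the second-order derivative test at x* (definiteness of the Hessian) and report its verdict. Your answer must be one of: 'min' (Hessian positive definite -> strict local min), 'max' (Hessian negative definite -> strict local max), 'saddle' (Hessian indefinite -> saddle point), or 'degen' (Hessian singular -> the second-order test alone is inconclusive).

Compute the Hessian H = grad^2 f:
  H = [[-5, 1], [1, -4]]
Verify stationarity: grad f(x*) = H x* + g = (0, 0).
Eigenvalues of H: -5.618, -3.382.
Both eigenvalues < 0, so H is negative definite -> x* is a strict local max.

max


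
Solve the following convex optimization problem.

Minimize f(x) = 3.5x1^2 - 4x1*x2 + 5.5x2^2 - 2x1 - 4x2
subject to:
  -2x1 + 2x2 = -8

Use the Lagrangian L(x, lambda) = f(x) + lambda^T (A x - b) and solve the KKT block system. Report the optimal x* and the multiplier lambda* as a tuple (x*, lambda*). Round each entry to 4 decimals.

Form the Lagrangian:
  L(x, lambda) = (1/2) x^T Q x + c^T x + lambda^T (A x - b)
Stationarity (grad_x L = 0): Q x + c + A^T lambda = 0.
Primal feasibility: A x = b.

This gives the KKT block system:
  [ Q   A^T ] [ x     ]   [-c ]
  [ A    0  ] [ lambda ] = [ b ]

Solving the linear system:
  x*      = (3.4, -0.6)
  lambda* = (12.1)
  f(x*)   = 46.2

x* = (3.4, -0.6), lambda* = (12.1)


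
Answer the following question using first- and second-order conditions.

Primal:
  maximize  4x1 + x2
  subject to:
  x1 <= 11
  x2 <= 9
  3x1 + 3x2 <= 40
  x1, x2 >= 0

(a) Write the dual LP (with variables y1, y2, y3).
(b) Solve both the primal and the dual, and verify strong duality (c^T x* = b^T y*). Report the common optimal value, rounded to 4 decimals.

The standard primal-dual pair for 'max c^T x s.t. A x <= b, x >= 0' is:
  Dual:  min b^T y  s.t.  A^T y >= c,  y >= 0.

So the dual LP is:
  minimize  11y1 + 9y2 + 40y3
  subject to:
    y1 + 3y3 >= 4
    y2 + 3y3 >= 1
    y1, y2, y3 >= 0

Solving the primal: x* = (11, 2.3333).
  primal value c^T x* = 46.3333.
Solving the dual: y* = (3, 0, 0.3333).
  dual value b^T y* = 46.3333.
Strong duality: c^T x* = b^T y*. Confirmed.

46.3333


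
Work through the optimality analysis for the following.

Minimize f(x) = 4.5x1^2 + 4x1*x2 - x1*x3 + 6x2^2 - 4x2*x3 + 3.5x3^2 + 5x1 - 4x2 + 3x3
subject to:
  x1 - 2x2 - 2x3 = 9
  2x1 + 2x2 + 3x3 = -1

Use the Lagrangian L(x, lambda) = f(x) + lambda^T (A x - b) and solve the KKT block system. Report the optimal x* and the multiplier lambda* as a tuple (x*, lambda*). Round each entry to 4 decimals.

Form the Lagrangian:
  L(x, lambda) = (1/2) x^T Q x + c^T x + lambda^T (A x - b)
Stationarity (grad_x L = 0): Q x + c + A^T lambda = 0.
Primal feasibility: A x = b.

This gives the KKT block system:
  [ Q   A^T ] [ x     ]   [-c ]
  [ A    0  ] [ lambda ] = [ b ]

Solving the linear system:
  x*      = (3.0593, -1.7923, -1.178)
  lambda* = (-11.7003, -7.4214)
  f(x*)   = 58.4065

x* = (3.0593, -1.7923, -1.178), lambda* = (-11.7003, -7.4214)


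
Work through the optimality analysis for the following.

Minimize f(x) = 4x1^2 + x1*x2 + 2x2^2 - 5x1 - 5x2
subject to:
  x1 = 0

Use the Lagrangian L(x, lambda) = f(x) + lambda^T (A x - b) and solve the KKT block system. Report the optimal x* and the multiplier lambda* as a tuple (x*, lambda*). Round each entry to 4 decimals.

Form the Lagrangian:
  L(x, lambda) = (1/2) x^T Q x + c^T x + lambda^T (A x - b)
Stationarity (grad_x L = 0): Q x + c + A^T lambda = 0.
Primal feasibility: A x = b.

This gives the KKT block system:
  [ Q   A^T ] [ x     ]   [-c ]
  [ A    0  ] [ lambda ] = [ b ]

Solving the linear system:
  x*      = (0, 1.25)
  lambda* = (3.75)
  f(x*)   = -3.125

x* = (0, 1.25), lambda* = (3.75)


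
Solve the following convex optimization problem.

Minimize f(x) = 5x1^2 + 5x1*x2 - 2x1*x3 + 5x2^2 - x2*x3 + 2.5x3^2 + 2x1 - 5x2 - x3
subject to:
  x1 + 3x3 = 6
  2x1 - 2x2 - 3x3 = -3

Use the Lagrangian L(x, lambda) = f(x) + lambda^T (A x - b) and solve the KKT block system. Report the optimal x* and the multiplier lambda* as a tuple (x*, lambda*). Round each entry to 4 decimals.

Form the Lagrangian:
  L(x, lambda) = (1/2) x^T Q x + c^T x + lambda^T (A x - b)
Stationarity (grad_x L = 0): Q x + c + A^T lambda = 0.
Primal feasibility: A x = b.

This gives the KKT block system:
  [ Q   A^T ] [ x     ]   [-c ]
  [ A    0  ] [ lambda ] = [ b ]

Solving the linear system:
  x*      = (0.9129, -0.1307, 1.6957)
  lambda* = (-3.6466, -1.7189)
  f(x*)   = 8.7533

x* = (0.9129, -0.1307, 1.6957), lambda* = (-3.6466, -1.7189)


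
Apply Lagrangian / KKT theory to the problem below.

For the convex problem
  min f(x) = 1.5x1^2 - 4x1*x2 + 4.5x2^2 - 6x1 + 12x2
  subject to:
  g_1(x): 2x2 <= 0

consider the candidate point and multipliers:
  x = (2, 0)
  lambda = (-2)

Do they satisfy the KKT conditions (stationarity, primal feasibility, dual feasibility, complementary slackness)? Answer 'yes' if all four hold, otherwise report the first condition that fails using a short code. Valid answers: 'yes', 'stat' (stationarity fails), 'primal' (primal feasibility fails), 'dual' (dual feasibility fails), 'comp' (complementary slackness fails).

Gradient of f: grad f(x) = Q x + c = (0, 4)
Constraint values g_i(x) = a_i^T x - b_i:
  g_1((2, 0)) = 0
Stationarity residual: grad f(x) + sum_i lambda_i a_i = (0, 0)
  -> stationarity OK
Primal feasibility (all g_i <= 0): OK
Dual feasibility (all lambda_i >= 0): FAILS
Complementary slackness (lambda_i * g_i(x) = 0 for all i): OK

Verdict: the first failing condition is dual_feasibility -> dual.

dual


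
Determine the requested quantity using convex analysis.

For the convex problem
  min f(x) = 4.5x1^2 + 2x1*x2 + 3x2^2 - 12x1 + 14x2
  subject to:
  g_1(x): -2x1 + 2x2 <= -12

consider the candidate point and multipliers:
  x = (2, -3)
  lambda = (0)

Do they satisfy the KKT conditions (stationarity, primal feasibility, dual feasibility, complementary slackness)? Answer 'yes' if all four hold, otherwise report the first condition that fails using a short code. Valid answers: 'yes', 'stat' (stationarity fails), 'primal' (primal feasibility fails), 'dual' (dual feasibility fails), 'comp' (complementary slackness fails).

Gradient of f: grad f(x) = Q x + c = (0, 0)
Constraint values g_i(x) = a_i^T x - b_i:
  g_1((2, -3)) = 2
Stationarity residual: grad f(x) + sum_i lambda_i a_i = (0, 0)
  -> stationarity OK
Primal feasibility (all g_i <= 0): FAILS
Dual feasibility (all lambda_i >= 0): OK
Complementary slackness (lambda_i * g_i(x) = 0 for all i): OK

Verdict: the first failing condition is primal_feasibility -> primal.

primal


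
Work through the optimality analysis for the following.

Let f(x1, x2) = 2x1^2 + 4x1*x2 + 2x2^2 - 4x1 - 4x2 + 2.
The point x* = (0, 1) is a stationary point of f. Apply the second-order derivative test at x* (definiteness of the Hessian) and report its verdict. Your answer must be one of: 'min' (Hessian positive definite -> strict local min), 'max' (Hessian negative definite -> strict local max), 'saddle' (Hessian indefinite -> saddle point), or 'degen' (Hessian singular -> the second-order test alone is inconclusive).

Compute the Hessian H = grad^2 f:
  H = [[4, 4], [4, 4]]
Verify stationarity: grad f(x*) = H x* + g = (0, 0).
Eigenvalues of H: 0, 8.
H has a zero eigenvalue (singular; positive semidefinite but not definite), so H is neither positive definite, negative definite, nor indefinite. The second-order test alone is inconclusive -> degen.
(Indeed, f is constant along the null direction of H through x*, so x* is not a strict local extremum.)

degen


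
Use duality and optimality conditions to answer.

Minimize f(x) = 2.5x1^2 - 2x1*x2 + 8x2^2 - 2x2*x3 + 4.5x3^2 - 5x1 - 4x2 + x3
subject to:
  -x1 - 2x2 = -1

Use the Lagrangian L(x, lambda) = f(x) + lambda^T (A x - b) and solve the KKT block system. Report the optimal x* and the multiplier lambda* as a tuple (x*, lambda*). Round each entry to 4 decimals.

Form the Lagrangian:
  L(x, lambda) = (1/2) x^T Q x + c^T x + lambda^T (A x - b)
Stationarity (grad_x L = 0): Q x + c + A^T lambda = 0.
Primal feasibility: A x = b.

This gives the KKT block system:
  [ Q   A^T ] [ x     ]   [-c ]
  [ A    0  ] [ lambda ] = [ b ]

Solving the linear system:
  x*      = (0.7347, 0.1327, -0.0816)
  lambda* = (-1.5918)
  f(x*)   = -2.9388

x* = (0.7347, 0.1327, -0.0816), lambda* = (-1.5918)


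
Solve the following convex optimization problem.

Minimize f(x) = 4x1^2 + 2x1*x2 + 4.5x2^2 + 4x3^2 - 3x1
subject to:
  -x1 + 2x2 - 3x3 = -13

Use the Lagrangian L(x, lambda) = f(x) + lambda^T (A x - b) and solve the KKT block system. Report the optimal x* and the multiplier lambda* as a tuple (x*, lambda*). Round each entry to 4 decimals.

Form the Lagrangian:
  L(x, lambda) = (1/2) x^T Q x + c^T x + lambda^T (A x - b)
Stationarity (grad_x L = 0): Q x + c + A^T lambda = 0.
Primal feasibility: A x = b.

This gives the KKT block system:
  [ Q   A^T ] [ x     ]   [-c ]
  [ A    0  ] [ lambda ] = [ b ]

Solving the linear system:
  x*      = (1.6843, -1.8705, 2.5249)
  lambda* = (6.7331)
  f(x*)   = 41.2385

x* = (1.6843, -1.8705, 2.5249), lambda* = (6.7331)


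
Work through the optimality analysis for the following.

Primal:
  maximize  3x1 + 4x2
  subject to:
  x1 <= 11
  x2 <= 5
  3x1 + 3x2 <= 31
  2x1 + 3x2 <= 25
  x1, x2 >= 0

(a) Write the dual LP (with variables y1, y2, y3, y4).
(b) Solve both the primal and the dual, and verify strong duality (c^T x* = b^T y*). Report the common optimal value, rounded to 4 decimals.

The standard primal-dual pair for 'max c^T x s.t. A x <= b, x >= 0' is:
  Dual:  min b^T y  s.t.  A^T y >= c,  y >= 0.

So the dual LP is:
  minimize  11y1 + 5y2 + 31y3 + 25y4
  subject to:
    y1 + 3y3 + 2y4 >= 3
    y2 + 3y3 + 3y4 >= 4
    y1, y2, y3, y4 >= 0

Solving the primal: x* = (6, 4.3333).
  primal value c^T x* = 35.3333.
Solving the dual: y* = (0, 0, 0.3333, 1).
  dual value b^T y* = 35.3333.
Strong duality: c^T x* = b^T y*. Confirmed.

35.3333


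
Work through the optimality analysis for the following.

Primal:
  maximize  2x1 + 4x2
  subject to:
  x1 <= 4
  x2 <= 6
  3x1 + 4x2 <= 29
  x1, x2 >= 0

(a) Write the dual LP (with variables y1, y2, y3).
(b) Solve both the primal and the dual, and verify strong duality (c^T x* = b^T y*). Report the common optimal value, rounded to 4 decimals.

The standard primal-dual pair for 'max c^T x s.t. A x <= b, x >= 0' is:
  Dual:  min b^T y  s.t.  A^T y >= c,  y >= 0.

So the dual LP is:
  minimize  4y1 + 6y2 + 29y3
  subject to:
    y1 + 3y3 >= 2
    y2 + 4y3 >= 4
    y1, y2, y3 >= 0

Solving the primal: x* = (1.6667, 6).
  primal value c^T x* = 27.3333.
Solving the dual: y* = (0, 1.3333, 0.6667).
  dual value b^T y* = 27.3333.
Strong duality: c^T x* = b^T y*. Confirmed.

27.3333


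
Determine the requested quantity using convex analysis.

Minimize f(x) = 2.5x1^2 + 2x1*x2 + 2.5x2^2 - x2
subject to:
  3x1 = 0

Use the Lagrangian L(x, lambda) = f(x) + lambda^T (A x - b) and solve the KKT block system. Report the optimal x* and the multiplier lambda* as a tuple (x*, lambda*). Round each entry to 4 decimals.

Form the Lagrangian:
  L(x, lambda) = (1/2) x^T Q x + c^T x + lambda^T (A x - b)
Stationarity (grad_x L = 0): Q x + c + A^T lambda = 0.
Primal feasibility: A x = b.

This gives the KKT block system:
  [ Q   A^T ] [ x     ]   [-c ]
  [ A    0  ] [ lambda ] = [ b ]

Solving the linear system:
  x*      = (0, 0.2)
  lambda* = (-0.1333)
  f(x*)   = -0.1

x* = (0, 0.2), lambda* = (-0.1333)


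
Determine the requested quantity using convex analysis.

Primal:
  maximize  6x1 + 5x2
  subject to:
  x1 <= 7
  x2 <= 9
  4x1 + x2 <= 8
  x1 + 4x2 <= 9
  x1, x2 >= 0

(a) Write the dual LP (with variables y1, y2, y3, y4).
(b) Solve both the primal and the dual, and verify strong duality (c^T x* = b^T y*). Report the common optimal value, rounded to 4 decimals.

The standard primal-dual pair for 'max c^T x s.t. A x <= b, x >= 0' is:
  Dual:  min b^T y  s.t.  A^T y >= c,  y >= 0.

So the dual LP is:
  minimize  7y1 + 9y2 + 8y3 + 9y4
  subject to:
    y1 + 4y3 + y4 >= 6
    y2 + y3 + 4y4 >= 5
    y1, y2, y3, y4 >= 0

Solving the primal: x* = (1.5333, 1.8667).
  primal value c^T x* = 18.5333.
Solving the dual: y* = (0, 0, 1.2667, 0.9333).
  dual value b^T y* = 18.5333.
Strong duality: c^T x* = b^T y*. Confirmed.

18.5333


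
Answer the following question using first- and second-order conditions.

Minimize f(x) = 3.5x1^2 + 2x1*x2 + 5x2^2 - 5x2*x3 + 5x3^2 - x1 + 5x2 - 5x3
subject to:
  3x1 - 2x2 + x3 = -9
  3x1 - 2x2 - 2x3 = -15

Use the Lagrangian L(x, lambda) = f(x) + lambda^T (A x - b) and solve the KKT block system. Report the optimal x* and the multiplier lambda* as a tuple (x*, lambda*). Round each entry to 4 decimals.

Form the Lagrangian:
  L(x, lambda) = (1/2) x^T Q x + c^T x + lambda^T (A x - b)
Stationarity (grad_x L = 0): Q x + c + A^T lambda = 0.
Primal feasibility: A x = b.

This gives the KKT block system:
  [ Q   A^T ] [ x     ]   [-c ]
  [ A    0  ] [ lambda ] = [ b ]

Solving the linear system:
  x*      = (-2.3944, 1.9085, 2)
  lambda* = (1.2793, 3.3685)
  f(x*)   = 31.9894

x* = (-2.3944, 1.9085, 2), lambda* = (1.2793, 3.3685)


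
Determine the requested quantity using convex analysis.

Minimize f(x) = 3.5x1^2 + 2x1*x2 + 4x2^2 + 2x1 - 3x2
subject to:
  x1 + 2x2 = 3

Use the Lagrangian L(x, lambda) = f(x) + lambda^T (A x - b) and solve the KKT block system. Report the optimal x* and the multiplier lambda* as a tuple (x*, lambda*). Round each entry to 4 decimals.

Form the Lagrangian:
  L(x, lambda) = (1/2) x^T Q x + c^T x + lambda^T (A x - b)
Stationarity (grad_x L = 0): Q x + c + A^T lambda = 0.
Primal feasibility: A x = b.

This gives the KKT block system:
  [ Q   A^T ] [ x     ]   [-c ]
  [ A    0  ] [ lambda ] = [ b ]

Solving the linear system:
  x*      = (-0.0714, 1.5357)
  lambda* = (-4.5714)
  f(x*)   = 4.4821

x* = (-0.0714, 1.5357), lambda* = (-4.5714)


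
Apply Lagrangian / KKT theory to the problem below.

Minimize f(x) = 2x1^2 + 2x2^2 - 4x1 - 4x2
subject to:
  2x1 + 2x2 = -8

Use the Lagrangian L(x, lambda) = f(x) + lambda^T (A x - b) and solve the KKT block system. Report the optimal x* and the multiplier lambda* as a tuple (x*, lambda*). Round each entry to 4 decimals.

Form the Lagrangian:
  L(x, lambda) = (1/2) x^T Q x + c^T x + lambda^T (A x - b)
Stationarity (grad_x L = 0): Q x + c + A^T lambda = 0.
Primal feasibility: A x = b.

This gives the KKT block system:
  [ Q   A^T ] [ x     ]   [-c ]
  [ A    0  ] [ lambda ] = [ b ]

Solving the linear system:
  x*      = (-2, -2)
  lambda* = (6)
  f(x*)   = 32

x* = (-2, -2), lambda* = (6)


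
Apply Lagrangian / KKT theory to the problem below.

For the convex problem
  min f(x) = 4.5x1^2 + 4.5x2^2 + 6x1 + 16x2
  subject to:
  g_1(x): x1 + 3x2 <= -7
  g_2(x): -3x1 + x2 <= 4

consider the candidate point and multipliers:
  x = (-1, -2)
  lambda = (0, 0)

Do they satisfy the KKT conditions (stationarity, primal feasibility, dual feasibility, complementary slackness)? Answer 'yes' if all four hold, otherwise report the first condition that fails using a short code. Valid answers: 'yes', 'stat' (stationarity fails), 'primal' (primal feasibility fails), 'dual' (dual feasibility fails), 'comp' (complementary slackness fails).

Gradient of f: grad f(x) = Q x + c = (-3, -2)
Constraint values g_i(x) = a_i^T x - b_i:
  g_1((-1, -2)) = 0
  g_2((-1, -2)) = -3
Stationarity residual: grad f(x) + sum_i lambda_i a_i = (-3, -2)
  -> stationarity FAILS
Primal feasibility (all g_i <= 0): OK
Dual feasibility (all lambda_i >= 0): OK
Complementary slackness (lambda_i * g_i(x) = 0 for all i): OK

Verdict: the first failing condition is stationarity -> stat.

stat


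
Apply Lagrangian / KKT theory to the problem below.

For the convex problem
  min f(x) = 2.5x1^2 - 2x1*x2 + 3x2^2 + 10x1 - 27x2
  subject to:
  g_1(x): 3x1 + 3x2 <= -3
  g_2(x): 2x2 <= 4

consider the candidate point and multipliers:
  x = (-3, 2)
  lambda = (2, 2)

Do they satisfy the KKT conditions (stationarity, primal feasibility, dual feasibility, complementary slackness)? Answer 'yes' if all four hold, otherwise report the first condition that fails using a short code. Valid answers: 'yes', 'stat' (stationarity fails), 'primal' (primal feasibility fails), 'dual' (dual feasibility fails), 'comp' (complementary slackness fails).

Gradient of f: grad f(x) = Q x + c = (-9, -9)
Constraint values g_i(x) = a_i^T x - b_i:
  g_1((-3, 2)) = 0
  g_2((-3, 2)) = 0
Stationarity residual: grad f(x) + sum_i lambda_i a_i = (-3, 1)
  -> stationarity FAILS
Primal feasibility (all g_i <= 0): OK
Dual feasibility (all lambda_i >= 0): OK
Complementary slackness (lambda_i * g_i(x) = 0 for all i): OK

Verdict: the first failing condition is stationarity -> stat.

stat


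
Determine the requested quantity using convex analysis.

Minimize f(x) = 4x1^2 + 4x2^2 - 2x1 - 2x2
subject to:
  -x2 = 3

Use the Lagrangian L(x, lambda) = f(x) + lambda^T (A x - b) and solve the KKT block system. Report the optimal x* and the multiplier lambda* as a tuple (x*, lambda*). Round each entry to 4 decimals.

Form the Lagrangian:
  L(x, lambda) = (1/2) x^T Q x + c^T x + lambda^T (A x - b)
Stationarity (grad_x L = 0): Q x + c + A^T lambda = 0.
Primal feasibility: A x = b.

This gives the KKT block system:
  [ Q   A^T ] [ x     ]   [-c ]
  [ A    0  ] [ lambda ] = [ b ]

Solving the linear system:
  x*      = (0.25, -3)
  lambda* = (-26)
  f(x*)   = 41.75

x* = (0.25, -3), lambda* = (-26)


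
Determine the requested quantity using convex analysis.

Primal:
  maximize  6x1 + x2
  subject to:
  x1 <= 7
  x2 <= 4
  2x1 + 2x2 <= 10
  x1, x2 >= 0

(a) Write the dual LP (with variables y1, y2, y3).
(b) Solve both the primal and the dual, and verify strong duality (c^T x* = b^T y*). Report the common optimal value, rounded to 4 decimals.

The standard primal-dual pair for 'max c^T x s.t. A x <= b, x >= 0' is:
  Dual:  min b^T y  s.t.  A^T y >= c,  y >= 0.

So the dual LP is:
  minimize  7y1 + 4y2 + 10y3
  subject to:
    y1 + 2y3 >= 6
    y2 + 2y3 >= 1
    y1, y2, y3 >= 0

Solving the primal: x* = (5, 0).
  primal value c^T x* = 30.
Solving the dual: y* = (0, 0, 3).
  dual value b^T y* = 30.
Strong duality: c^T x* = b^T y*. Confirmed.

30


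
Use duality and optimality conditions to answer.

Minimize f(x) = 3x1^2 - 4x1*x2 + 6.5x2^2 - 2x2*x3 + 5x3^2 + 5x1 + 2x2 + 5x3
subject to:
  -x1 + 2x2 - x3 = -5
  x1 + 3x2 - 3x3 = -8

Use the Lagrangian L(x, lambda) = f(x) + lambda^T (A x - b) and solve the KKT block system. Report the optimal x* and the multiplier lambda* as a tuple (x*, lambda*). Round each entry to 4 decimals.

Form the Lagrangian:
  L(x, lambda) = (1/2) x^T Q x + c^T x + lambda^T (A x - b)
Stationarity (grad_x L = 0): Q x + c + A^T lambda = 0.
Primal feasibility: A x = b.

This gives the KKT block system:
  [ Q   A^T ] [ x     ]   [-c ]
  [ A    0  ] [ lambda ] = [ b ]

Solving the linear system:
  x*      = (0.0714, -2.2381, 0.4524)
  lambda* = (14.2857, -0.0952)
  f(x*)   = 34.4048

x* = (0.0714, -2.2381, 0.4524), lambda* = (14.2857, -0.0952)


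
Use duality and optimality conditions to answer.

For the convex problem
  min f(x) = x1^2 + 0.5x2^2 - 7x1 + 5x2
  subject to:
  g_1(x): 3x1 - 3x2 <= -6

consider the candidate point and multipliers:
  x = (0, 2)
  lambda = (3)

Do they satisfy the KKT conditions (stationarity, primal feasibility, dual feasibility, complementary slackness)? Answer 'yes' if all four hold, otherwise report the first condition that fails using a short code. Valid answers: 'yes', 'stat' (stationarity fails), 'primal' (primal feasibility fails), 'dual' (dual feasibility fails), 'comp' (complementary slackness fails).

Gradient of f: grad f(x) = Q x + c = (-7, 7)
Constraint values g_i(x) = a_i^T x - b_i:
  g_1((0, 2)) = 0
Stationarity residual: grad f(x) + sum_i lambda_i a_i = (2, -2)
  -> stationarity FAILS
Primal feasibility (all g_i <= 0): OK
Dual feasibility (all lambda_i >= 0): OK
Complementary slackness (lambda_i * g_i(x) = 0 for all i): OK

Verdict: the first failing condition is stationarity -> stat.

stat


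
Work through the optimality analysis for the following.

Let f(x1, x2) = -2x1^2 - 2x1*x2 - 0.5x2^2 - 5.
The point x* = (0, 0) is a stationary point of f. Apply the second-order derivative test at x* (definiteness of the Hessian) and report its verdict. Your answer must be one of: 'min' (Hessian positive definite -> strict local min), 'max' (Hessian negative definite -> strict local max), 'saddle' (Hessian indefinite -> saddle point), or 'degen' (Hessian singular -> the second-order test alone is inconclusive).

Compute the Hessian H = grad^2 f:
  H = [[-4, -2], [-2, -1]]
Verify stationarity: grad f(x*) = H x* + g = (0, 0).
Eigenvalues of H: -5, 0.
H has a zero eigenvalue (singular; negative semidefinite but not definite), so H is neither positive definite, negative definite, nor indefinite. The second-order test alone is inconclusive -> degen.
(Indeed, f is constant along the null direction of H through x*, so x* is not a strict local extremum.)

degen


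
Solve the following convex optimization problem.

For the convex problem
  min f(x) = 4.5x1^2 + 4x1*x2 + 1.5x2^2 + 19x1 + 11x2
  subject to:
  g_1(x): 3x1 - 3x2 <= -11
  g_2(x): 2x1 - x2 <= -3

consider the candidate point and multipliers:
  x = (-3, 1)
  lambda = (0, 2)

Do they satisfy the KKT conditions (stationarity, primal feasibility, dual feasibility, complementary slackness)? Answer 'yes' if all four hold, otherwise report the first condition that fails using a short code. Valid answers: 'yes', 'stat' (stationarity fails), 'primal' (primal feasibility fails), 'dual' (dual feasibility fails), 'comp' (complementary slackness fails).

Gradient of f: grad f(x) = Q x + c = (-4, 2)
Constraint values g_i(x) = a_i^T x - b_i:
  g_1((-3, 1)) = -1
  g_2((-3, 1)) = -4
Stationarity residual: grad f(x) + sum_i lambda_i a_i = (0, 0)
  -> stationarity OK
Primal feasibility (all g_i <= 0): OK
Dual feasibility (all lambda_i >= 0): OK
Complementary slackness (lambda_i * g_i(x) = 0 for all i): FAILS

Verdict: the first failing condition is complementary_slackness -> comp.

comp


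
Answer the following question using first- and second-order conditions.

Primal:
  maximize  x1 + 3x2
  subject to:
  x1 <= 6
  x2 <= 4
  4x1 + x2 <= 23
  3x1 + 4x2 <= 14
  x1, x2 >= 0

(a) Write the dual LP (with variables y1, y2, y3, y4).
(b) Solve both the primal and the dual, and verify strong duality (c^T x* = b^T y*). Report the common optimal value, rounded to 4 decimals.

The standard primal-dual pair for 'max c^T x s.t. A x <= b, x >= 0' is:
  Dual:  min b^T y  s.t.  A^T y >= c,  y >= 0.

So the dual LP is:
  minimize  6y1 + 4y2 + 23y3 + 14y4
  subject to:
    y1 + 4y3 + 3y4 >= 1
    y2 + y3 + 4y4 >= 3
    y1, y2, y3, y4 >= 0

Solving the primal: x* = (0, 3.5).
  primal value c^T x* = 10.5.
Solving the dual: y* = (0, 0, 0, 0.75).
  dual value b^T y* = 10.5.
Strong duality: c^T x* = b^T y*. Confirmed.

10.5


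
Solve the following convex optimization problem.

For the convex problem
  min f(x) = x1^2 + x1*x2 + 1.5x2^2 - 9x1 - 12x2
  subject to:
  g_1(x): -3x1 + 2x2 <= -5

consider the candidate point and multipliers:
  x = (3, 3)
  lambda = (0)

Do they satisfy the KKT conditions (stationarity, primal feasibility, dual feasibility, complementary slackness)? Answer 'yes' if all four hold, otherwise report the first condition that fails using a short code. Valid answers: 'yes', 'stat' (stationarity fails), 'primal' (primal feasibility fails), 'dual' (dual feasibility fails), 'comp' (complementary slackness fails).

Gradient of f: grad f(x) = Q x + c = (0, 0)
Constraint values g_i(x) = a_i^T x - b_i:
  g_1((3, 3)) = 2
Stationarity residual: grad f(x) + sum_i lambda_i a_i = (0, 0)
  -> stationarity OK
Primal feasibility (all g_i <= 0): FAILS
Dual feasibility (all lambda_i >= 0): OK
Complementary slackness (lambda_i * g_i(x) = 0 for all i): OK

Verdict: the first failing condition is primal_feasibility -> primal.

primal


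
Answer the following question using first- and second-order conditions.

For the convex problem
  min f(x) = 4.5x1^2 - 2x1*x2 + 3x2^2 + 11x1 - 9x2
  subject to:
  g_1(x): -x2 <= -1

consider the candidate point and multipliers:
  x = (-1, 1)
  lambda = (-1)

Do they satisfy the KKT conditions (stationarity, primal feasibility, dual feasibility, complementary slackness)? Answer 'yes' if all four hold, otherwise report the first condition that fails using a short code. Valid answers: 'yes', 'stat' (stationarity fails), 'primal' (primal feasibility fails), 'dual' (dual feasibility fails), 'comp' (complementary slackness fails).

Gradient of f: grad f(x) = Q x + c = (0, -1)
Constraint values g_i(x) = a_i^T x - b_i:
  g_1((-1, 1)) = 0
Stationarity residual: grad f(x) + sum_i lambda_i a_i = (0, 0)
  -> stationarity OK
Primal feasibility (all g_i <= 0): OK
Dual feasibility (all lambda_i >= 0): FAILS
Complementary slackness (lambda_i * g_i(x) = 0 for all i): OK

Verdict: the first failing condition is dual_feasibility -> dual.

dual


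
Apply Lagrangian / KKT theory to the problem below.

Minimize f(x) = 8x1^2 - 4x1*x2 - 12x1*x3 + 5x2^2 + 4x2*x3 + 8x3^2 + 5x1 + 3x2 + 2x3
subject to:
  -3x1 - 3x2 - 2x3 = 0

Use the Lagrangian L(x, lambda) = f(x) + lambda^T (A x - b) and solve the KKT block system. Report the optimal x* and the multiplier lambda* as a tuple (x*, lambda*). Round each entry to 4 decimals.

Form the Lagrangian:
  L(x, lambda) = (1/2) x^T Q x + c^T x + lambda^T (A x - b)
Stationarity (grad_x L = 0): Q x + c + A^T lambda = 0.
Primal feasibility: A x = b.

This gives the KKT block system:
  [ Q   A^T ] [ x     ]   [-c ]
  [ A    0  ] [ lambda ] = [ b ]

Solving the linear system:
  x*      = (-0.0644, 0.0833, -0.0284)
  lambda* = (1.3258)
  f(x*)   = -0.0644

x* = (-0.0644, 0.0833, -0.0284), lambda* = (1.3258)


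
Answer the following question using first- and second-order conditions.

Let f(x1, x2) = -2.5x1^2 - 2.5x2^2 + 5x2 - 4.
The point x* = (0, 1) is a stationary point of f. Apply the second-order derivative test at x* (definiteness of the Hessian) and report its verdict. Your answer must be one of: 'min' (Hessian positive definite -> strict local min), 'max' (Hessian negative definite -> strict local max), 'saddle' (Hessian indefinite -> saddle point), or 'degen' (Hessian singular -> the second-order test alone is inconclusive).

Compute the Hessian H = grad^2 f:
  H = [[-5, 0], [0, -5]]
Verify stationarity: grad f(x*) = H x* + g = (0, 0).
Eigenvalues of H: -5, -5.
Both eigenvalues < 0, so H is negative definite -> x* is a strict local max.

max


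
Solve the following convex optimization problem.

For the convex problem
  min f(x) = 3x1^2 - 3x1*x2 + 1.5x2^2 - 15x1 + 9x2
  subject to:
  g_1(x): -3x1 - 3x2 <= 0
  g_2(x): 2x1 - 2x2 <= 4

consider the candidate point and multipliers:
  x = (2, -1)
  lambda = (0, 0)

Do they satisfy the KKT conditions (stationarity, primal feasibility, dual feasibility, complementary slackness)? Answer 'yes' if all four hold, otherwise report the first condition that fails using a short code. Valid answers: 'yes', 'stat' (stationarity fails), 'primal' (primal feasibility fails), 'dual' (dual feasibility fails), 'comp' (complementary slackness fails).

Gradient of f: grad f(x) = Q x + c = (0, 0)
Constraint values g_i(x) = a_i^T x - b_i:
  g_1((2, -1)) = -3
  g_2((2, -1)) = 2
Stationarity residual: grad f(x) + sum_i lambda_i a_i = (0, 0)
  -> stationarity OK
Primal feasibility (all g_i <= 0): FAILS
Dual feasibility (all lambda_i >= 0): OK
Complementary slackness (lambda_i * g_i(x) = 0 for all i): OK

Verdict: the first failing condition is primal_feasibility -> primal.

primal


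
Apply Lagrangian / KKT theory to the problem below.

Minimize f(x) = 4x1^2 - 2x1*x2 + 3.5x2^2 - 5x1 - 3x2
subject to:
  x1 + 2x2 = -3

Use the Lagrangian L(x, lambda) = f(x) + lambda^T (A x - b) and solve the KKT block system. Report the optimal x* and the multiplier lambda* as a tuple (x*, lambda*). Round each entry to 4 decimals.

Form the Lagrangian:
  L(x, lambda) = (1/2) x^T Q x + c^T x + lambda^T (A x - b)
Stationarity (grad_x L = 0): Q x + c + A^T lambda = 0.
Primal feasibility: A x = b.

This gives the KKT block system:
  [ Q   A^T ] [ x     ]   [-c ]
  [ A    0  ] [ lambda ] = [ b ]

Solving the linear system:
  x*      = (-0.4043, -1.2979)
  lambda* = (5.6383)
  f(x*)   = 11.4149

x* = (-0.4043, -1.2979), lambda* = (5.6383)


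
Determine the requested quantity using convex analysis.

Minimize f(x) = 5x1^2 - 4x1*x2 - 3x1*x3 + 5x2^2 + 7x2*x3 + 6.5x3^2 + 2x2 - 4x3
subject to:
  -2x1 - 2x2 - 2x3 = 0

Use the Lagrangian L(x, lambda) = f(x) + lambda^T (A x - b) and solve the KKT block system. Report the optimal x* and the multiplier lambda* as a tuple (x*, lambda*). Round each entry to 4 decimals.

Form the Lagrangian:
  L(x, lambda) = (1/2) x^T Q x + c^T x + lambda^T (A x - b)
Stationarity (grad_x L = 0): Q x + c + A^T lambda = 0.
Primal feasibility: A x = b.

This gives the KKT block system:
  [ Q   A^T ] [ x     ]   [-c ]
  [ A    0  ] [ lambda ] = [ b ]

Solving the linear system:
  x*      = (-0.0254, -0.6525, 0.678)
  lambda* = (0.161)
  f(x*)   = -2.0085

x* = (-0.0254, -0.6525, 0.678), lambda* = (0.161)


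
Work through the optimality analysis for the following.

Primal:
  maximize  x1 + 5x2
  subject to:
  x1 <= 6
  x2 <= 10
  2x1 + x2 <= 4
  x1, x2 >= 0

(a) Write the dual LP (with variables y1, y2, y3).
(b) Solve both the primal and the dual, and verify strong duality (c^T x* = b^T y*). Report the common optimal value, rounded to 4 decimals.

The standard primal-dual pair for 'max c^T x s.t. A x <= b, x >= 0' is:
  Dual:  min b^T y  s.t.  A^T y >= c,  y >= 0.

So the dual LP is:
  minimize  6y1 + 10y2 + 4y3
  subject to:
    y1 + 2y3 >= 1
    y2 + y3 >= 5
    y1, y2, y3 >= 0

Solving the primal: x* = (0, 4).
  primal value c^T x* = 20.
Solving the dual: y* = (0, 0, 5).
  dual value b^T y* = 20.
Strong duality: c^T x* = b^T y*. Confirmed.

20
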